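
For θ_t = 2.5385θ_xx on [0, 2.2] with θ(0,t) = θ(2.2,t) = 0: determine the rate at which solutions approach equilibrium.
Eigenvalues: λₙ = 2.5385n²π²/2.2².
First three modes:
  n=1: λ₁ = 2.5385π²/2.2² ≈ 5.176
  n=2: λ₂ = 10.154π²/2.2² ≈ 20.706 (4× faster decay)
  n=3: λ₃ = 22.8465π²/2.2² ≈ 46.588 (9× faster decay)
As t → ∞, higher modes decay exponentially faster. The n=1 mode dominates: θ ~ c₁ sin(πx/2.2) e^{-λ₁t}.
Decay rate: λ₁ = 2.5385π²/2.2² ≈ 5.176.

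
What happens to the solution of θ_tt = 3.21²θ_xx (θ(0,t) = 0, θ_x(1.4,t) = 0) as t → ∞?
θ oscillates (no decay). Energy is conserved; the solution oscillates indefinitely as standing waves.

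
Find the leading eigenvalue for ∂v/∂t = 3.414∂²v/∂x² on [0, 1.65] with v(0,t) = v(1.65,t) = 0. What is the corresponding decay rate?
Eigenvalues: λₙ = 3.414n²π²/1.65².
First three modes:
  n=1: λ₁ = 3.414π²/1.65² ≈ 12.376
  n=2: λ₂ = 13.656π²/1.65² ≈ 49.506 (4× faster decay)
  n=3: λ₃ = 30.726π²/1.65² ≈ 111.388 (9× faster decay)
As t → ∞, higher modes decay exponentially faster. The n=1 mode dominates: v ~ c₁ sin(πx/1.65) e^{-λ₁t}.
Decay rate: λ₁ = 3.414π²/1.65² ≈ 12.376.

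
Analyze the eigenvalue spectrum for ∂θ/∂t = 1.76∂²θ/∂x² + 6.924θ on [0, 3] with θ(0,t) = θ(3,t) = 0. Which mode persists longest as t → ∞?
Eigenvalues: λₙ = 1.76n²π²/3² - 6.924.
First three modes:
  n=1: λ₁ = 1.76π²/3² - 6.924 ≈ -4.994
  n=2: λ₂ = 7.04π²/3² - 6.924 ≈ 0.796
  n=3: λ₃ = 15.84π²/3² - 6.924 ≈ 10.447
Since 1.76π²/3² ≈ 1.93 < 6.924, λ₁ < 0.
The n=1 mode grows fastest (−λₙ is largest for n=1) → dominates.
Asymptotic: θ ~ c₁ sin(πx/3) e^{4.994t} (exponential growth at rate −λ₁ ≈ 4.994).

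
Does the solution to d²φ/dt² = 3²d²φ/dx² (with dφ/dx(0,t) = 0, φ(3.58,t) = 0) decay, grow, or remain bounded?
φ oscillates (no decay). Energy is conserved; the solution oscillates indefinitely as standing waves.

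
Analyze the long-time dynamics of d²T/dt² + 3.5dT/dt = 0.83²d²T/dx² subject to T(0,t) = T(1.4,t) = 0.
Long-time behavior: T → 0. Damping (γ=3.5) dissipates energy; oscillations decay exponentially.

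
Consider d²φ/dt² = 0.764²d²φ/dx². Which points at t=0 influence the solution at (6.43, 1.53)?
Domain of dependence: [5.26108, 7.59892]. Signals travel at speed 0.764, so data within |x - 6.43| ≤ 0.764·1.53 = 1.16892 can reach the point.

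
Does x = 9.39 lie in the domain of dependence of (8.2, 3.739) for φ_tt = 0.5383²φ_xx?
Yes. The domain of dependence is [6.1872963, 10.2127037], and 9.39 ∈ [6.1872963, 10.2127037].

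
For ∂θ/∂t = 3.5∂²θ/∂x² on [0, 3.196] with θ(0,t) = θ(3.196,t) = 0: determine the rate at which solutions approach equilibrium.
Eigenvalues: λₙ = 3.5n²π²/3.196².
First three modes:
  n=1: λ₁ = 3.5π²/3.196² ≈ 3.382
  n=2: λ₂ = 14π²/3.196² ≈ 13.527 (4× faster decay)
  n=3: λ₃ = 31.5π²/3.196² ≈ 30.437 (9× faster decay)
As t → ∞, higher modes decay exponentially faster. The n=1 mode dominates: θ ~ c₁ sin(πx/3.196) e^{-λ₁t}.
Decay rate: λ₁ = 3.5π²/3.196² ≈ 3.382.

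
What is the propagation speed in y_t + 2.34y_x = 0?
Speed = 2.34. Information travels along x - 2.34t = const (rightward).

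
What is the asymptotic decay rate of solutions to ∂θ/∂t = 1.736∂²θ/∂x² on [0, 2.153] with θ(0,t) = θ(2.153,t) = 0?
Eigenvalues: λₙ = 1.736n²π²/2.153².
First three modes:
  n=1: λ₁ = 1.736π²/2.153² ≈ 3.696
  n=2: λ₂ = 6.944π²/2.153² ≈ 14.785 (4× faster decay)
  n=3: λ₃ = 15.624π²/2.153² ≈ 33.266 (9× faster decay)
As t → ∞, higher modes decay exponentially faster. The n=1 mode dominates: θ ~ c₁ sin(πx/2.153) e^{-λ₁t}.
Decay rate: λ₁ = 1.736π²/2.153² ≈ 3.696.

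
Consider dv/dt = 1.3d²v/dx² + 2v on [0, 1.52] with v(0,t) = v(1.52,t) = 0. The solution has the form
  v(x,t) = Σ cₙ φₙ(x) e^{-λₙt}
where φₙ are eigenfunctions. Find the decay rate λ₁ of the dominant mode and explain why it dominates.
Eigenvalues: λₙ = 1.3n²π²/1.52² - 2.
First three modes:
  n=1: λ₁ = 1.3π²/1.52² - 2 ≈ 3.553
  n=2: λ₂ = 5.2π²/1.52² - 2 ≈ 20.213
  n=3: λ₃ = 11.7π²/1.52² - 2 ≈ 47.98
Since 1.3π²/1.52² ≈ 5.553 > 2, all λₙ > 0.
The n=1 mode decays slowest → dominates as t → ∞.
Asymptotic: v ~ c₁ sin(πx/1.52) e^{-λ₁t} with decay rate λ₁ ≈ 3.553.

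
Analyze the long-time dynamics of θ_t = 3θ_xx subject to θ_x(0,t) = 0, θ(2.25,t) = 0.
Long-time behavior: θ → 0. Heat escapes through the Dirichlet boundary.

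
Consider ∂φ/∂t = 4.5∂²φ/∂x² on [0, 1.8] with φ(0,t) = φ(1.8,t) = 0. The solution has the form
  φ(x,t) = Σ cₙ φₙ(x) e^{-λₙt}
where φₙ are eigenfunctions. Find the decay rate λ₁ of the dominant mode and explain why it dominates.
Eigenvalues: λₙ = 4.5n²π²/1.8².
First three modes:
  n=1: λ₁ = 4.5π²/1.8² ≈ 13.708
  n=2: λ₂ = 18π²/1.8² ≈ 54.831 (4× faster decay)
  n=3: λ₃ = 40.5π²/1.8² ≈ 123.37 (9× faster decay)
As t → ∞, higher modes decay exponentially faster. The n=1 mode dominates: φ ~ c₁ sin(πx/1.8) e^{-λ₁t}.
Decay rate: λ₁ = 4.5π²/1.8² ≈ 13.708.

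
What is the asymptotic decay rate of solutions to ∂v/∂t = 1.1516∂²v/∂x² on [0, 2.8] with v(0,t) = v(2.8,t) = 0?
Eigenvalues: λₙ = 1.1516n²π²/2.8².
First three modes:
  n=1: λ₁ = 1.1516π²/2.8² ≈ 1.45
  n=2: λ₂ = 4.6064π²/2.8² ≈ 5.799 (4× faster decay)
  n=3: λ₃ = 10.3644π²/2.8² ≈ 13.048 (9× faster decay)
As t → ∞, higher modes decay exponentially faster. The n=1 mode dominates: v ~ c₁ sin(πx/2.8) e^{-λ₁t}.
Decay rate: λ₁ = 1.1516π²/2.8² ≈ 1.45.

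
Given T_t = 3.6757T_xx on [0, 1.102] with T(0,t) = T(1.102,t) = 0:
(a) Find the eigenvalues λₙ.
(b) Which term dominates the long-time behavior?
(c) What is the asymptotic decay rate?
Eigenvalues: λₙ = 3.6757n²π²/1.102².
First three modes:
  n=1: λ₁ = 3.6757π²/1.102² ≈ 29.873
  n=2: λ₂ = 14.7028π²/1.102² ≈ 119.491 (4× faster decay)
  n=3: λ₃ = 33.0813π²/1.102² ≈ 268.856 (9× faster decay)
As t → ∞, higher modes decay exponentially faster. The n=1 mode dominates: T ~ c₁ sin(πx/1.102) e^{-λ₁t}.
Decay rate: λ₁ = 3.6757π²/1.102² ≈ 29.873.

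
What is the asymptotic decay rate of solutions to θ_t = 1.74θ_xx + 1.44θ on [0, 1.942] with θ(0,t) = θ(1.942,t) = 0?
Eigenvalues: λₙ = 1.74n²π²/1.942² - 1.44.
First three modes:
  n=1: λ₁ = 1.74π²/1.942² - 1.44 ≈ 3.114
  n=2: λ₂ = 6.96π²/1.942² - 1.44 ≈ 16.774
  n=3: λ₃ = 15.66π²/1.942² - 1.44 ≈ 39.542
Since 1.74π²/1.942² ≈ 4.554 > 1.44, all λₙ > 0.
The n=1 mode decays slowest → dominates as t → ∞.
Asymptotic: θ ~ c₁ sin(πx/1.942) e^{-λ₁t} with decay rate λ₁ ≈ 3.114.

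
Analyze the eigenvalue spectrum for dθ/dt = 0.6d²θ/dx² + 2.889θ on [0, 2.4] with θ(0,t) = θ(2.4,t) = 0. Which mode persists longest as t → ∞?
Eigenvalues: λₙ = 0.6n²π²/2.4² - 2.889.
First three modes:
  n=1: λ₁ = 0.6π²/2.4² - 2.889 ≈ -1.861
  n=2: λ₂ = 2.4π²/2.4² - 2.889 ≈ 1.223
  n=3: λ₃ = 5.4π²/2.4² - 2.889 ≈ 6.364
Since 0.6π²/2.4² ≈ 1.028 < 2.889, λ₁ < 0.
The n=1 mode grows fastest (−λₙ is largest for n=1) → dominates.
Asymptotic: θ ~ c₁ sin(πx/2.4) e^{1.861t} (exponential growth at rate −λ₁ ≈ 1.861).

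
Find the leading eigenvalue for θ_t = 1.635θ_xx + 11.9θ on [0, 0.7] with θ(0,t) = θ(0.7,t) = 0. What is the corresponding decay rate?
Eigenvalues: λₙ = 1.635n²π²/0.7² - 11.9.
First three modes:
  n=1: λ₁ = 1.635π²/0.7² - 11.9 ≈ 21.032
  n=2: λ₂ = 6.54π²/0.7² - 11.9 ≈ 119.829
  n=3: λ₃ = 14.715π²/0.7² - 11.9 ≈ 284.49
Since 1.635π²/0.7² ≈ 32.932 > 11.9, all λₙ > 0.
The n=1 mode decays slowest → dominates as t → ∞.
Asymptotic: θ ~ c₁ sin(πx/0.7) e^{-λ₁t} with decay rate λ₁ ≈ 21.032.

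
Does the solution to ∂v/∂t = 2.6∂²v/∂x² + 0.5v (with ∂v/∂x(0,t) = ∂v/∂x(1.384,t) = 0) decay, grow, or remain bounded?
v grows unboundedly. With Neumann BCs the constant mode has diffusion eigenvalue 0, so any r > 0 makes it grow like e^(0.5t); solution grows exponentially.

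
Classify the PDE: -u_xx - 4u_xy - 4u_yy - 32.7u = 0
A = -1, B = -4, C = -4. Discriminant B² - 4AC = 0. Since 0 = 0, parabolic.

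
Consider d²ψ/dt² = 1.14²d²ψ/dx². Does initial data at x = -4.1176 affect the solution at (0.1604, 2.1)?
No. The domain of dependence is [-2.2336, 2.5544], and -4.1176 is outside this interval.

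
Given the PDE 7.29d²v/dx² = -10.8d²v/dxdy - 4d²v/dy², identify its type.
Rewriting in standard form: 7.29d²v/dx² + 10.8d²v/dxdy + 4d²v/dy² = 0. The second-order coefficients are A = 7.29, B = 10.8, C = 4. Since B² - 4AC = 0 = 0, this is a parabolic PDE.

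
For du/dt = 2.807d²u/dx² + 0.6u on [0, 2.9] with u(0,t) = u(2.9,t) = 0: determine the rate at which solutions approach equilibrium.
Eigenvalues: λₙ = 2.807n²π²/2.9² - 0.6.
First three modes:
  n=1: λ₁ = 2.807π²/2.9² - 0.6 ≈ 2.694
  n=2: λ₂ = 11.228π²/2.9² - 0.6 ≈ 12.577
  n=3: λ₃ = 25.263π²/2.9² - 0.6 ≈ 29.048
Since 2.807π²/2.9² ≈ 3.294 > 0.6, all λₙ > 0.
The n=1 mode decays slowest → dominates as t → ∞.
Asymptotic: u ~ c₁ sin(πx/2.9) e^{-λ₁t} with decay rate λ₁ ≈ 2.694.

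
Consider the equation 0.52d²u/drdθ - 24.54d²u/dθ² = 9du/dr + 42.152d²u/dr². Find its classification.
Rewriting in standard form: -42.152d²u/dr² + 0.52d²u/drdθ - 24.54d²u/dθ² - 9du/dr = 0. Elliptic. (A = -42.152, B = 0.52, C = -24.54 gives B² - 4AC = -4137.36992.)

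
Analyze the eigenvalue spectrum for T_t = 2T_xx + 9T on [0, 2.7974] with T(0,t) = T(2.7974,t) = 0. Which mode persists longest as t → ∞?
Eigenvalues: λₙ = 2n²π²/2.7974² - 9.
First three modes:
  n=1: λ₁ = 2π²/2.7974² - 9 ≈ -6.478
  n=2: λ₂ = 8π²/2.7974² - 9 ≈ 1.09
  n=3: λ₃ = 18π²/2.7974² - 9 ≈ 13.702
Since 2π²/2.7974² ≈ 2.522 < 9, λ₁ < 0.
The n=1 mode grows fastest (−λₙ is largest for n=1) → dominates.
Asymptotic: T ~ c₁ sin(πx/2.7974) e^{6.478t} (exponential growth at rate −λ₁ ≈ 6.478).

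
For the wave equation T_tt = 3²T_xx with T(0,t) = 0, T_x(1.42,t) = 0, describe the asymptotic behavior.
T oscillates (no decay). Energy is conserved; the solution oscillates indefinitely as standing waves.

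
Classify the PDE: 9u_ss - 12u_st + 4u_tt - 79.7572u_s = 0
A = 9, B = -12, C = 4. Discriminant B² - 4AC = 0. Since 0 = 0, parabolic.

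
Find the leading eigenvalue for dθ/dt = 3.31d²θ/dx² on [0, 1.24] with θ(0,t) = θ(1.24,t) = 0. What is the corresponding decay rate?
Eigenvalues: λₙ = 3.31n²π²/1.24².
First three modes:
  n=1: λ₁ = 3.31π²/1.24² ≈ 21.246
  n=2: λ₂ = 13.24π²/1.24² ≈ 84.985 (4× faster decay)
  n=3: λ₃ = 29.79π²/1.24² ≈ 191.217 (9× faster decay)
As t → ∞, higher modes decay exponentially faster. The n=1 mode dominates: θ ~ c₁ sin(πx/1.24) e^{-λ₁t}.
Decay rate: λ₁ = 3.31π²/1.24² ≈ 21.246.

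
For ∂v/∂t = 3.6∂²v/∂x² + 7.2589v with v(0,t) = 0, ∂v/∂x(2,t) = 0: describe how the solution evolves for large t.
v grows unboundedly. Reaction dominates diffusion (r=7.2589 > κπ²/(4L²)≈2.22); solution grows exponentially.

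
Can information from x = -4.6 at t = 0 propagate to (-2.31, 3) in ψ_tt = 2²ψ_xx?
Yes. The domain of dependence is [-8.31, 3.69], and -4.6 ∈ [-8.31, 3.69].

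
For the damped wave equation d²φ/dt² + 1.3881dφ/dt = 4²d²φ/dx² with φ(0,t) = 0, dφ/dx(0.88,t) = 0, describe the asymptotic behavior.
φ → 0. Damping (γ=1.3881) dissipates energy; oscillations decay exponentially.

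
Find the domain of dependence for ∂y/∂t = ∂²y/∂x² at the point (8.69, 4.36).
The entire real line. The heat equation has infinite propagation speed: any initial disturbance instantly affects all points (though exponentially small far away).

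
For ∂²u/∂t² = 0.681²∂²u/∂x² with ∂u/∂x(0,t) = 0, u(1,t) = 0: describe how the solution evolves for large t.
u oscillates (no decay). Energy is conserved; the solution oscillates indefinitely as standing waves.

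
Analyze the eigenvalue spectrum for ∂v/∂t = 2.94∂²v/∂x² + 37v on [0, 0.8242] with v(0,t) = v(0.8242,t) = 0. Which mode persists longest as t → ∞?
Eigenvalues: λₙ = 2.94n²π²/0.8242² - 37.
First three modes:
  n=1: λ₁ = 2.94π²/0.8242² - 37 ≈ 5.715
  n=2: λ₂ = 11.76π²/0.8242² - 37 ≈ 133.861
  n=3: λ₃ = 26.46π²/0.8242² - 37 ≈ 347.436
Since 2.94π²/0.8242² ≈ 42.715 > 37, all λₙ > 0.
The n=1 mode decays slowest → dominates as t → ∞.
Asymptotic: v ~ c₁ sin(πx/0.8242) e^{-λ₁t} with decay rate λ₁ ≈ 5.715.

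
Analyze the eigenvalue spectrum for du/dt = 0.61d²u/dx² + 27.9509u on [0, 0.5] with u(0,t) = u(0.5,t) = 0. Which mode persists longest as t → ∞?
Eigenvalues: λₙ = 0.61n²π²/0.5² - 27.9509.
First three modes:
  n=1: λ₁ = 0.61π²/0.5² - 27.9509 ≈ -3.869
  n=2: λ₂ = 2.44π²/0.5² - 27.9509 ≈ 68.376
  n=3: λ₃ = 5.49π²/0.5² - 27.9509 ≈ 188.786
Since 0.61π²/0.5² ≈ 24.082 < 27.9509, λ₁ < 0.
The n=1 mode grows fastest (−λₙ is largest for n=1) → dominates.
Asymptotic: u ~ c₁ sin(πx/0.5) e^{3.869t} (exponential growth at rate −λ₁ ≈ 3.869).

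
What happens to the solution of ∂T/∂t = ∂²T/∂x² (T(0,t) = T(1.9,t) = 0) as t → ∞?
T → 0. Heat diffuses out through both boundaries.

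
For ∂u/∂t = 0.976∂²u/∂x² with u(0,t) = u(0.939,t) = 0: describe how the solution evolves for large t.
u → 0. Heat diffuses out through both boundaries.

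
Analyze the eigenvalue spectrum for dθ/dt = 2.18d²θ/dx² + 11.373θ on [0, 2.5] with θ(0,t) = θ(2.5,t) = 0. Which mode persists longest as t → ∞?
Eigenvalues: λₙ = 2.18n²π²/2.5² - 11.373.
First three modes:
  n=1: λ₁ = 2.18π²/2.5² - 11.373 ≈ -7.93
  n=2: λ₂ = 8.72π²/2.5² - 11.373 ≈ 2.397
  n=3: λ₃ = 19.62π²/2.5² - 11.373 ≈ 19.61
Since 2.18π²/2.5² ≈ 3.443 < 11.373, λ₁ < 0.
The n=1 mode grows fastest (−λₙ is largest for n=1) → dominates.
Asymptotic: θ ~ c₁ sin(πx/2.5) e^{7.93t} (exponential growth at rate −λ₁ ≈ 7.93).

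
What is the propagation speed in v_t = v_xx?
Infinite. The heat equation is parabolic, not hyperbolic, so disturbances propagate instantly.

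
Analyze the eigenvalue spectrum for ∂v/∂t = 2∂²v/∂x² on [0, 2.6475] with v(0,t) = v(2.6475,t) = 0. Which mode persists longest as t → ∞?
Eigenvalues: λₙ = 2n²π²/2.6475².
First three modes:
  n=1: λ₁ = 2π²/2.6475² ≈ 2.816
  n=2: λ₂ = 8π²/2.6475² ≈ 11.265 (4× faster decay)
  n=3: λ₃ = 18π²/2.6475² ≈ 25.345 (9× faster decay)
As t → ∞, higher modes decay exponentially faster. The n=1 mode dominates: v ~ c₁ sin(πx/2.6475) e^{-λ₁t}.
Decay rate: λ₁ = 2π²/2.6475² ≈ 2.816.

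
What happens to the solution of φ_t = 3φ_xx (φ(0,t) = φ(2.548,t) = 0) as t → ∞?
φ → 0. Heat diffuses out through both boundaries.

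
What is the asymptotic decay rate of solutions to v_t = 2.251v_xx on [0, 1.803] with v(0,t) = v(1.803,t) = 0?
Eigenvalues: λₙ = 2.251n²π²/1.803².
First three modes:
  n=1: λ₁ = 2.251π²/1.803² ≈ 6.834
  n=2: λ₂ = 9.004π²/1.803² ≈ 27.337 (4× faster decay)
  n=3: λ₃ = 20.259π²/1.803² ≈ 61.507 (9× faster decay)
As t → ∞, higher modes decay exponentially faster. The n=1 mode dominates: v ~ c₁ sin(πx/1.803) e^{-λ₁t}.
Decay rate: λ₁ = 2.251π²/1.803² ≈ 6.834.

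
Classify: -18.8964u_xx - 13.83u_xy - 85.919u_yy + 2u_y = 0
Elliptic (discriminant = -6302.9702664).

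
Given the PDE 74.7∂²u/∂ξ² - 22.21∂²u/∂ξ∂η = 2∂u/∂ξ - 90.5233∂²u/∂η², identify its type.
Rewriting in standard form: 74.7∂²u/∂ξ² - 22.21∂²u/∂ξ∂η + 90.5233∂²u/∂η² - 2∂u/∂ξ = 0. The second-order coefficients are A = 74.7, B = -22.21, C = 90.5233. Since B² - 4AC = -26555.07794 < 0, this is an elliptic PDE.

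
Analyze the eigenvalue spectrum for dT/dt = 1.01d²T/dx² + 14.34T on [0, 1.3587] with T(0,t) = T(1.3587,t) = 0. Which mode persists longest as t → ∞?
Eigenvalues: λₙ = 1.01n²π²/1.3587² - 14.34.
First three modes:
  n=1: λ₁ = 1.01π²/1.3587² - 14.34 ≈ -8.94
  n=2: λ₂ = 4.04π²/1.3587² - 14.34 ≈ 7.259
  n=3: λ₃ = 9.09π²/1.3587² - 14.34 ≈ 34.258
Since 1.01π²/1.3587² ≈ 5.4 < 14.34, λ₁ < 0.
The n=1 mode grows fastest (−λₙ is largest for n=1) → dominates.
Asymptotic: T ~ c₁ sin(πx/1.3587) e^{8.94t} (exponential growth at rate −λ₁ ≈ 8.94).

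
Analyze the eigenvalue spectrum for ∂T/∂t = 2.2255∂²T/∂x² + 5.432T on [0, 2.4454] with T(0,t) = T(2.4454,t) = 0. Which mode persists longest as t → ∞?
Eigenvalues: λₙ = 2.2255n²π²/2.4454² - 5.432.
First three modes:
  n=1: λ₁ = 2.2255π²/2.4454² - 5.432 ≈ -1.759
  n=2: λ₂ = 8.902π²/2.4454² - 5.432 ≈ 9.26
  n=3: λ₃ = 20.0295π²/2.4454² - 5.432 ≈ 27.626
Since 2.2255π²/2.4454² ≈ 3.673 < 5.432, λ₁ < 0.
The n=1 mode grows fastest (−λₙ is largest for n=1) → dominates.
Asymptotic: T ~ c₁ sin(πx/2.4454) e^{1.759t} (exponential growth at rate −λ₁ ≈ 1.759).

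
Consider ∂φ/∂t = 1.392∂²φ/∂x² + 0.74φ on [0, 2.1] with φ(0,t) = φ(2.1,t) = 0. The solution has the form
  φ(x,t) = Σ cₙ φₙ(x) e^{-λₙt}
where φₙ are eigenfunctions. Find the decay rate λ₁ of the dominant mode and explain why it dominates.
Eigenvalues: λₙ = 1.392n²π²/2.1² - 0.74.
First three modes:
  n=1: λ₁ = 1.392π²/2.1² - 0.74 ≈ 2.375
  n=2: λ₂ = 5.568π²/2.1² - 0.74 ≈ 11.721
  n=3: λ₃ = 12.528π²/2.1² - 0.74 ≈ 27.298
Since 1.392π²/2.1² ≈ 3.115 > 0.74, all λₙ > 0.
The n=1 mode decays slowest → dominates as t → ∞.
Asymptotic: φ ~ c₁ sin(πx/2.1) e^{-λ₁t} with decay rate λ₁ ≈ 2.375.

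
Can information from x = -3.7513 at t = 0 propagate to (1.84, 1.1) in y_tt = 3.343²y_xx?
No. The domain of dependence is [-1.8373, 5.5173], and -3.7513 is outside this interval.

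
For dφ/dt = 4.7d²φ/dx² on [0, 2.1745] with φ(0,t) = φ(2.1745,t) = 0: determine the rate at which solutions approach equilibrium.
Eigenvalues: λₙ = 4.7n²π²/2.1745².
First three modes:
  n=1: λ₁ = 4.7π²/2.1745² ≈ 9.81
  n=2: λ₂ = 18.8π²/2.1745² ≈ 39.241 (4× faster decay)
  n=3: λ₃ = 42.3π²/2.1745² ≈ 88.292 (9× faster decay)
As t → ∞, higher modes decay exponentially faster. The n=1 mode dominates: φ ~ c₁ sin(πx/2.1745) e^{-λ₁t}.
Decay rate: λ₁ = 4.7π²/2.1745² ≈ 9.81.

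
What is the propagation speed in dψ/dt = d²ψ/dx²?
Infinite. The heat equation is parabolic, not hyperbolic, so disturbances propagate instantly.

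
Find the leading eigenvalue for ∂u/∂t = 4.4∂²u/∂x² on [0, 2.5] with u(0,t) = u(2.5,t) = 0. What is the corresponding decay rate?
Eigenvalues: λₙ = 4.4n²π²/2.5².
First three modes:
  n=1: λ₁ = 4.4π²/2.5² ≈ 6.948
  n=2: λ₂ = 17.6π²/2.5² ≈ 27.793 (4× faster decay)
  n=3: λ₃ = 39.6π²/2.5² ≈ 62.534 (9× faster decay)
As t → ∞, higher modes decay exponentially faster. The n=1 mode dominates: u ~ c₁ sin(πx/2.5) e^{-λ₁t}.
Decay rate: λ₁ = 4.4π²/2.5² ≈ 6.948.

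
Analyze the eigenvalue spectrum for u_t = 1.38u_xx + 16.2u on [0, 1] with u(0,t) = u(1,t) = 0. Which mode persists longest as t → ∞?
Eigenvalues: λₙ = 1.38n²π²/1² - 16.2.
First three modes:
  n=1: λ₁ = 1.38π² - 16.2 ≈ -2.58
  n=2: λ₂ = 5.52π² - 16.2 ≈ 38.28
  n=3: λ₃ = 12.42π² - 16.2 ≈ 106.38
Since 1.38π² ≈ 13.62 < 16.2, λ₁ < 0.
The n=1 mode grows fastest (−λₙ is largest for n=1) → dominates.
Asymptotic: u ~ c₁ sin(πx/1) e^{2.58t} (exponential growth at rate −λ₁ ≈ 2.58).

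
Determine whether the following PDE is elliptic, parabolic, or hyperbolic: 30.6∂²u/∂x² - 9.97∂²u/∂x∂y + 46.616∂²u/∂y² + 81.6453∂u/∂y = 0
Coefficients: A = 30.6, B = -9.97, C = 46.616. B² - 4AC = -5606.3975, which is negative, so the equation is elliptic.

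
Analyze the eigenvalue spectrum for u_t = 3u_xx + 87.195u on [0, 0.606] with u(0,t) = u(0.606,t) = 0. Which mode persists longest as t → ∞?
Eigenvalues: λₙ = 3n²π²/0.606² - 87.195.
First three modes:
  n=1: λ₁ = 3π²/0.606² - 87.195 ≈ -6.569
  n=2: λ₂ = 12π²/0.606² - 87.195 ≈ 235.309
  n=3: λ₃ = 27π²/0.606² - 87.195 ≈ 638.44
Since 3π²/0.606² ≈ 80.626 < 87.195, λ₁ < 0.
The n=1 mode grows fastest (−λₙ is largest for n=1) → dominates.
Asymptotic: u ~ c₁ sin(πx/0.606) e^{6.569t} (exponential growth at rate −λ₁ ≈ 6.569).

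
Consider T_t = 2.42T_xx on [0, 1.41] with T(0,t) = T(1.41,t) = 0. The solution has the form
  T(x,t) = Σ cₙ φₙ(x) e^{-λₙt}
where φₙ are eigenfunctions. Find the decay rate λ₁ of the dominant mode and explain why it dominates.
Eigenvalues: λₙ = 2.42n²π²/1.41².
First three modes:
  n=1: λ₁ = 2.42π²/1.41² ≈ 12.014
  n=2: λ₂ = 9.68π²/1.41² ≈ 48.055 (4× faster decay)
  n=3: λ₃ = 21.78π²/1.41² ≈ 108.123 (9× faster decay)
As t → ∞, higher modes decay exponentially faster. The n=1 mode dominates: T ~ c₁ sin(πx/1.41) e^{-λ₁t}.
Decay rate: λ₁ = 2.42π²/1.41² ≈ 12.014.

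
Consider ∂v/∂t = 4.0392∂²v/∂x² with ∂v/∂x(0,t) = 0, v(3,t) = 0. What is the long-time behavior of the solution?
As t → ∞, v → 0. Heat escapes through the Dirichlet boundary.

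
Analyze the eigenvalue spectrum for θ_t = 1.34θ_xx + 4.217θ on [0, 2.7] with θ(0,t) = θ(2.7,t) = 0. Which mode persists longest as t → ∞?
Eigenvalues: λₙ = 1.34n²π²/2.7² - 4.217.
First three modes:
  n=1: λ₁ = 1.34π²/2.7² - 4.217 ≈ -2.403
  n=2: λ₂ = 5.36π²/2.7² - 4.217 ≈ 3.04
  n=3: λ₃ = 12.06π²/2.7² - 4.217 ≈ 12.11
Since 1.34π²/2.7² ≈ 1.814 < 4.217, λ₁ < 0.
The n=1 mode grows fastest (−λₙ is largest for n=1) → dominates.
Asymptotic: θ ~ c₁ sin(πx/2.7) e^{2.403t} (exponential growth at rate −λ₁ ≈ 2.403).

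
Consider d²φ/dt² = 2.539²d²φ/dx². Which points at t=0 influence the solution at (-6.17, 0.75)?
Domain of dependence: [-8.07425, -4.26575]. Signals travel at speed 2.539, so data within |x - -6.17| ≤ 2.539·0.75 = 1.90425 can reach the point.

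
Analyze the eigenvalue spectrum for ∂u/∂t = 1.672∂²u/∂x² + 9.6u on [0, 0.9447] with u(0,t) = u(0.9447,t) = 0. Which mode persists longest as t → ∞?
Eigenvalues: λₙ = 1.672n²π²/0.9447² - 9.6.
First three modes:
  n=1: λ₁ = 1.672π²/0.9447² - 9.6 ≈ 8.89
  n=2: λ₂ = 6.688π²/0.9447² - 9.6 ≈ 64.362
  n=3: λ₃ = 15.048π²/0.9447² - 9.6 ≈ 156.814
Since 1.672π²/0.9447² ≈ 18.49 > 9.6, all λₙ > 0.
The n=1 mode decays slowest → dominates as t → ∞.
Asymptotic: u ~ c₁ sin(πx/0.9447) e^{-λ₁t} with decay rate λ₁ ≈ 8.89.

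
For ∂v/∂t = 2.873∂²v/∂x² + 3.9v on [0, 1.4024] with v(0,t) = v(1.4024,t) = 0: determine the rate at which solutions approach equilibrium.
Eigenvalues: λₙ = 2.873n²π²/1.4024² - 3.9.
First three modes:
  n=1: λ₁ = 2.873π²/1.4024² - 3.9 ≈ 10.518
  n=2: λ₂ = 11.492π²/1.4024² - 3.9 ≈ 53.77
  n=3: λ₃ = 25.857π²/1.4024² - 3.9 ≈ 125.858
Since 2.873π²/1.4024² ≈ 14.418 > 3.9, all λₙ > 0.
The n=1 mode decays slowest → dominates as t → ∞.
Asymptotic: v ~ c₁ sin(πx/1.4024) e^{-λ₁t} with decay rate λ₁ ≈ 10.518.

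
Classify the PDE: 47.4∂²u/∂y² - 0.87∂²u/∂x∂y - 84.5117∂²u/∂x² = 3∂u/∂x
Rewriting in standard form: -84.5117∂²u/∂x² - 0.87∂²u/∂x∂y + 47.4∂²u/∂y² - 3∂u/∂x = 0. A = -84.5117, B = -0.87, C = 47.4. Discriminant B² - 4AC = 16024.17522. Since 16024.17522 > 0, hyperbolic.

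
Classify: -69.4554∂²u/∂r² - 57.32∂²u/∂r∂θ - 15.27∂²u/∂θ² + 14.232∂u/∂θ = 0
Elliptic (discriminant = -956.753432).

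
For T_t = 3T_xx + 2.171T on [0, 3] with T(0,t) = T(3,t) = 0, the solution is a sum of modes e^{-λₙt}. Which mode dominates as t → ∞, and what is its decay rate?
Eigenvalues: λₙ = 3n²π²/3² - 2.171.
First three modes:
  n=1: λ₁ = 3π²/3² - 2.171 ≈ 1.119
  n=2: λ₂ = 12π²/3² - 2.171 ≈ 10.988
  n=3: λ₃ = 27π²/3² - 2.171 ≈ 27.438
Since 3π²/3² ≈ 3.29 > 2.171, all λₙ > 0.
The n=1 mode decays slowest → dominates as t → ∞.
Asymptotic: T ~ c₁ sin(πx/3) e^{-λ₁t} with decay rate λ₁ ≈ 1.119.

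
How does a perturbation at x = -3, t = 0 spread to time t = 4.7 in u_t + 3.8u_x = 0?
At x = 14.86. The characteristic carries data from (-3, 0) to (14.86, 4.7).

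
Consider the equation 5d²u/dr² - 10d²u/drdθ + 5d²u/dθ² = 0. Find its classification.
Parabolic. (A = 5, B = -10, C = 5 gives B² - 4AC = 0.)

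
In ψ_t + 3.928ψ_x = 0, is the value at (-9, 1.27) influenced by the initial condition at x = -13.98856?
Yes. The characteristic through (-9, 1.27) passes through x = -13.98856.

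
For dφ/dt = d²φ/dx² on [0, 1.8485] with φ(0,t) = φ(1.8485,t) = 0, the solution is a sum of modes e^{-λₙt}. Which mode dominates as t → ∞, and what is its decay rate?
Eigenvalues: λₙ = n²π²/1.8485².
First three modes:
  n=1: λ₁ = π²/1.8485² ≈ 2.888
  n=2: λ₂ = 4π²/1.8485² ≈ 11.554 (4× faster decay)
  n=3: λ₃ = 9π²/1.8485² ≈ 25.996 (9× faster decay)
As t → ∞, higher modes decay exponentially faster. The n=1 mode dominates: φ ~ c₁ sin(πx/1.8485) e^{-λ₁t}.
Decay rate: λ₁ = π²/1.8485² ≈ 2.888.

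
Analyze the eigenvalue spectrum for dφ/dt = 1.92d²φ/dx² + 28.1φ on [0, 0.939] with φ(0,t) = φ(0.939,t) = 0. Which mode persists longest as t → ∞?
Eigenvalues: λₙ = 1.92n²π²/0.939² - 28.1.
First three modes:
  n=1: λ₁ = 1.92π²/0.939² - 28.1 ≈ -6.608
  n=2: λ₂ = 7.68π²/0.939² - 28.1 ≈ 57.867
  n=3: λ₃ = 17.28π²/0.939² - 28.1 ≈ 165.325
Since 1.92π²/0.939² ≈ 21.492 < 28.1, λ₁ < 0.
The n=1 mode grows fastest (−λₙ is largest for n=1) → dominates.
Asymptotic: φ ~ c₁ sin(πx/0.939) e^{6.608t} (exponential growth at rate −λ₁ ≈ 6.608).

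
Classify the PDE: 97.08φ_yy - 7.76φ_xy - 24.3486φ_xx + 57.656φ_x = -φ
Rewriting in standard form: -24.3486φ_xx - 7.76φ_xy + 97.08φ_yy + 57.656φ_x + φ = 0. A = -24.3486, B = -7.76, C = 97.08. Discriminant B² - 4AC = 9515.265952. Since 9515.265952 > 0, hyperbolic.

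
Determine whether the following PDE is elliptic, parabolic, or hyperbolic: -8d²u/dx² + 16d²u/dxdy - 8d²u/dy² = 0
Coefficients: A = -8, B = 16, C = -8. B² - 4AC = 0, which is zero, so the equation is parabolic.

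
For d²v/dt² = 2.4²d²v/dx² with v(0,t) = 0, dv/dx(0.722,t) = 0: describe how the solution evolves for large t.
v oscillates (no decay). Energy is conserved; the solution oscillates indefinitely as standing waves.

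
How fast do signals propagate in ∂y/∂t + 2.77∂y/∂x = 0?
Speed = 2.77. Information travels along x - 2.77t = const (rightward).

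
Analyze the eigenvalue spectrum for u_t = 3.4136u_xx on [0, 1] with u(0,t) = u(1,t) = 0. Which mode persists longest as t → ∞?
Eigenvalues: λₙ = 3.4136n²π².
First three modes:
  n=1: λ₁ = 3.4136π² ≈ 33.691
  n=2: λ₂ = 13.6544π² ≈ 134.764 (4× faster decay)
  n=3: λ₃ = 30.7224π² ≈ 303.218 (9× faster decay)
As t → ∞, higher modes decay exponentially faster. The n=1 mode dominates: u ~ c₁ sin(πx) e^{-λ₁t}.
Decay rate: λ₁ = 3.4136π² ≈ 33.691.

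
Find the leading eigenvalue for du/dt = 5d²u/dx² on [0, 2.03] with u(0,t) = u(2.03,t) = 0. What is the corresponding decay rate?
Eigenvalues: λₙ = 5n²π²/2.03².
First three modes:
  n=1: λ₁ = 5π²/2.03² ≈ 11.975
  n=2: λ₂ = 20π²/2.03² ≈ 47.9 (4× faster decay)
  n=3: λ₃ = 45π²/2.03² ≈ 107.776 (9× faster decay)
As t → ∞, higher modes decay exponentially faster. The n=1 mode dominates: u ~ c₁ sin(πx/2.03) e^{-λ₁t}.
Decay rate: λ₁ = 5π²/2.03² ≈ 11.975.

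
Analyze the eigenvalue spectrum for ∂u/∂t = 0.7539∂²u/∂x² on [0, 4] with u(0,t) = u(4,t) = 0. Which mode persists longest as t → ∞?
Eigenvalues: λₙ = 0.7539n²π²/4².
First three modes:
  n=1: λ₁ = 0.7539π²/4² ≈ 0.465
  n=2: λ₂ = 3.0156π²/4² ≈ 1.86 (4× faster decay)
  n=3: λ₃ = 6.7851π²/4² ≈ 4.185 (9× faster decay)
As t → ∞, higher modes decay exponentially faster. The n=1 mode dominates: u ~ c₁ sin(πx/4) e^{-λ₁t}.
Decay rate: λ₁ = 0.7539π²/4² ≈ 0.465.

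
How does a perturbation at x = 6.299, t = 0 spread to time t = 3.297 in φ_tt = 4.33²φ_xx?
Domain of influence: [-7.97701, 20.57501]. Data at x = 6.299 spreads outward at speed 4.33.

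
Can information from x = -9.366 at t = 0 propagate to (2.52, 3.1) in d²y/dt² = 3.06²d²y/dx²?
No. The domain of dependence is [-6.966, 12.006], and -9.366 is outside this interval.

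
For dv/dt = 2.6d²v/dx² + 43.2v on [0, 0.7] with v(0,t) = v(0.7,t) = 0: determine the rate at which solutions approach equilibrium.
Eigenvalues: λₙ = 2.6n²π²/0.7² - 43.2.
First three modes:
  n=1: λ₁ = 2.6π²/0.7² - 43.2 ≈ 9.169
  n=2: λ₂ = 10.4π²/0.7² - 43.2 ≈ 166.277
  n=3: λ₃ = 23.4π²/0.7² - 43.2 ≈ 428.124
Since 2.6π²/0.7² ≈ 52.369 > 43.2, all λₙ > 0.
The n=1 mode decays slowest → dominates as t → ∞.
Asymptotic: v ~ c₁ sin(πx/0.7) e^{-λ₁t} with decay rate λ₁ ≈ 9.169.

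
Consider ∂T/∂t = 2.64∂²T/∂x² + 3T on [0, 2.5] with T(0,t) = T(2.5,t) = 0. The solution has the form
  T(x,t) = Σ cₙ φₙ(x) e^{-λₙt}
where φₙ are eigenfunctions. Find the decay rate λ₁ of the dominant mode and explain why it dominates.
Eigenvalues: λₙ = 2.64n²π²/2.5² - 3.
First three modes:
  n=1: λ₁ = 2.64π²/2.5² - 3 ≈ 1.169
  n=2: λ₂ = 10.56π²/2.5² - 3 ≈ 13.676
  n=3: λ₃ = 23.76π²/2.5² - 3 ≈ 34.52
Since 2.64π²/2.5² ≈ 4.169 > 3, all λₙ > 0.
The n=1 mode decays slowest → dominates as t → ∞.
Asymptotic: T ~ c₁ sin(πx/2.5) e^{-λ₁t} with decay rate λ₁ ≈ 1.169.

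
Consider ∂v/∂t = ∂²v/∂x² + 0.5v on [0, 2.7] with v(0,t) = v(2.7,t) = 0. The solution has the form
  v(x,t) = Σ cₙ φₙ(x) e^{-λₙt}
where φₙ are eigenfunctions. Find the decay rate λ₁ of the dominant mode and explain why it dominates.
Eigenvalues: λₙ = n²π²/2.7² - 0.5.
First three modes:
  n=1: λ₁ = π²/2.7² - 0.5 ≈ 0.854
  n=2: λ₂ = 4π²/2.7² - 0.5 ≈ 4.915
  n=3: λ₃ = 9π²/2.7² - 0.5 ≈ 11.685
Since π²/2.7² ≈ 1.354 > 0.5, all λₙ > 0.
The n=1 mode decays slowest → dominates as t → ∞.
Asymptotic: v ~ c₁ sin(πx/2.7) e^{-λ₁t} with decay rate λ₁ ≈ 0.854.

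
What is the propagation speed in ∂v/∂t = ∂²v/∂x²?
Infinite. The heat equation is parabolic, not hyperbolic, so disturbances propagate instantly.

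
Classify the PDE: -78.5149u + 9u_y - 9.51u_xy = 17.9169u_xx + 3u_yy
Rewriting in standard form: -17.9169u_xx - 9.51u_xy - 3u_yy + 9u_y - 78.5149u = 0. A = -17.9169, B = -9.51, C = -3. Discriminant B² - 4AC = -124.5627. Since -124.5627 < 0, elliptic.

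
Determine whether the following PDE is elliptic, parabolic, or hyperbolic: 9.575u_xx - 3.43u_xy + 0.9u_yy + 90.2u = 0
Coefficients: A = 9.575, B = -3.43, C = 0.9. B² - 4AC = -22.7051, which is negative, so the equation is elliptic.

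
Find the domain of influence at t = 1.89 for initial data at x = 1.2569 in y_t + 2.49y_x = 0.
At x = 5.963. The characteristic carries data from (1.2569, 0) to (5.963, 1.89).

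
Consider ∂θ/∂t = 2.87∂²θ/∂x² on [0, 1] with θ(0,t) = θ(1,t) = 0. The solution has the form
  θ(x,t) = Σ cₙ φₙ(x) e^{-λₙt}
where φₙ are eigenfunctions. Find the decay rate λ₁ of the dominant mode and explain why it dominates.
Eigenvalues: λₙ = 2.87n²π².
First three modes:
  n=1: λ₁ = 2.87π² ≈ 28.326
  n=2: λ₂ = 11.48π² ≈ 113.303 (4× faster decay)
  n=3: λ₃ = 25.83π² ≈ 254.932 (9× faster decay)
As t → ∞, higher modes decay exponentially faster. The n=1 mode dominates: θ ~ c₁ sin(πx) e^{-λ₁t}.
Decay rate: λ₁ = 2.87π² ≈ 28.326.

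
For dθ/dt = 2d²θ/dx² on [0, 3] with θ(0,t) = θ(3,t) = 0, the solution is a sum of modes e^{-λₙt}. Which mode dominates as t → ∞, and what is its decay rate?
Eigenvalues: λₙ = 2n²π²/3².
First three modes:
  n=1: λ₁ = 2π²/3² ≈ 2.193
  n=2: λ₂ = 8π²/3² ≈ 8.773 (4× faster decay)
  n=3: λ₃ = 18π²/3² ≈ 19.739 (9× faster decay)
As t → ∞, higher modes decay exponentially faster. The n=1 mode dominates: θ ~ c₁ sin(πx/3) e^{-λ₁t}.
Decay rate: λ₁ = 2π²/3² ≈ 2.193.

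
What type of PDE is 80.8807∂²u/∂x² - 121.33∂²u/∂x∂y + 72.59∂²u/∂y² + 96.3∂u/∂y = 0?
With A = 80.8807, B = -121.33, C = 72.59, the discriminant is -8763.551152. This is an elliptic PDE.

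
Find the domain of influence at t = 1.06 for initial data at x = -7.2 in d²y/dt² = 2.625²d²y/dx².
Domain of influence: [-9.9825, -4.4175]. Data at x = -7.2 spreads outward at speed 2.625.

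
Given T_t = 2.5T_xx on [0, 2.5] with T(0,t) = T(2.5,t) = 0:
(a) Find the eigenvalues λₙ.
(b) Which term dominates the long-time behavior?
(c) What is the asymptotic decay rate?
Eigenvalues: λₙ = 2.5n²π²/2.5².
First three modes:
  n=1: λ₁ = 2.5π²/2.5² ≈ 3.948
  n=2: λ₂ = 10π²/2.5² ≈ 15.791 (4× faster decay)
  n=3: λ₃ = 22.5π²/2.5² ≈ 35.531 (9× faster decay)
As t → ∞, higher modes decay exponentially faster. The n=1 mode dominates: T ~ c₁ sin(πx/2.5) e^{-λ₁t}.
Decay rate: λ₁ = 2.5π²/2.5² ≈ 3.948.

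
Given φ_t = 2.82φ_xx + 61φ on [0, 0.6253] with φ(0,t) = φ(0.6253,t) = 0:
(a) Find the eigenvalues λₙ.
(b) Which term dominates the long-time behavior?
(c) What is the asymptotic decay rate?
Eigenvalues: λₙ = 2.82n²π²/0.6253² - 61.
First three modes:
  n=1: λ₁ = 2.82π²/0.6253² - 61 ≈ 10.182
  n=2: λ₂ = 11.28π²/0.6253² - 61 ≈ 223.729
  n=3: λ₃ = 25.38π²/0.6253² - 61 ≈ 579.641
Since 2.82π²/0.6253² ≈ 71.182 > 61, all λₙ > 0.
The n=1 mode decays slowest → dominates as t → ∞.
Asymptotic: φ ~ c₁ sin(πx/0.6253) e^{-λ₁t} with decay rate λ₁ ≈ 10.182.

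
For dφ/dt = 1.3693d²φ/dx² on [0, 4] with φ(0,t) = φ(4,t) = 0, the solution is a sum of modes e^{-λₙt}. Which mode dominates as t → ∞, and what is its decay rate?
Eigenvalues: λₙ = 1.3693n²π²/4².
First three modes:
  n=1: λ₁ = 1.3693π²/4² ≈ 0.845
  n=2: λ₂ = 5.4772π²/4² ≈ 3.379 (4× faster decay)
  n=3: λ₃ = 12.3237π²/4² ≈ 7.602 (9× faster decay)
As t → ∞, higher modes decay exponentially faster. The n=1 mode dominates: φ ~ c₁ sin(πx/4) e^{-λ₁t}.
Decay rate: λ₁ = 1.3693π²/4² ≈ 0.845.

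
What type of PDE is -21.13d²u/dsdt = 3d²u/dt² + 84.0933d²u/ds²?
Rewriting in standard form: -84.0933d²u/ds² - 21.13d²u/dsdt - 3d²u/dt² = 0. With A = -84.0933, B = -21.13, C = -3, the discriminant is -562.6427. This is an elliptic PDE.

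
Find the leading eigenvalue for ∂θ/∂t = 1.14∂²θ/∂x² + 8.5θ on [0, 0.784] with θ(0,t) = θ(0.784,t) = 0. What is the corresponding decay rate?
Eigenvalues: λₙ = 1.14n²π²/0.784² - 8.5.
First three modes:
  n=1: λ₁ = 1.14π²/0.784² - 8.5 ≈ 9.805
  n=2: λ₂ = 4.56π²/0.784² - 8.5 ≈ 64.72
  n=3: λ₃ = 10.26π²/0.784² - 8.5 ≈ 156.246
Since 1.14π²/0.784² ≈ 18.305 > 8.5, all λₙ > 0.
The n=1 mode decays slowest → dominates as t → ∞.
Asymptotic: θ ~ c₁ sin(πx/0.784) e^{-λ₁t} with decay rate λ₁ ≈ 9.805.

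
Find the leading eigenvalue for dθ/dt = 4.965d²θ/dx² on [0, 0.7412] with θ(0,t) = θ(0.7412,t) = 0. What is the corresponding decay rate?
Eigenvalues: λₙ = 4.965n²π²/0.7412².
First three modes:
  n=1: λ₁ = 4.965π²/0.7412² ≈ 89.197
  n=2: λ₂ = 19.86π²/0.7412² ≈ 356.786 (4× faster decay)
  n=3: λ₃ = 44.685π²/0.7412² ≈ 802.769 (9× faster decay)
As t → ∞, higher modes decay exponentially faster. The n=1 mode dominates: θ ~ c₁ sin(πx/0.7412) e^{-λ₁t}.
Decay rate: λ₁ = 4.965π²/0.7412² ≈ 89.197.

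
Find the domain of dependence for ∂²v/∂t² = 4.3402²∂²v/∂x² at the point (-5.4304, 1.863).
Domain of dependence: [-13.5161926, 2.6553926]. Signals travel at speed 4.3402, so data within |x - -5.4304| ≤ 4.3402·1.863 = 8.0857926 can reach the point.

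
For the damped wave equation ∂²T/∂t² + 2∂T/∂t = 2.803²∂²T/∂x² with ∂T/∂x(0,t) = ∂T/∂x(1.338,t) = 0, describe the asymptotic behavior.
T → constant (steady state). Damping (γ=2) dissipates the nonconstant modes; with Neumann BCs the spatial average obeys M''+γM'=0 and tends to a finite limit.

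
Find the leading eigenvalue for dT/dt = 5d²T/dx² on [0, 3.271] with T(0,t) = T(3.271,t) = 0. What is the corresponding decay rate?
Eigenvalues: λₙ = 5n²π²/3.271².
First three modes:
  n=1: λ₁ = 5π²/3.271² ≈ 4.612
  n=2: λ₂ = 20π²/3.271² ≈ 18.449 (4× faster decay)
  n=3: λ₃ = 45π²/3.271² ≈ 41.51 (9× faster decay)
As t → ∞, higher modes decay exponentially faster. The n=1 mode dominates: T ~ c₁ sin(πx/3.271) e^{-λ₁t}.
Decay rate: λ₁ = 5π²/3.271² ≈ 4.612.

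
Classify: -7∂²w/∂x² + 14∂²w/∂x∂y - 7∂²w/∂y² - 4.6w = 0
Parabolic (discriminant = 0).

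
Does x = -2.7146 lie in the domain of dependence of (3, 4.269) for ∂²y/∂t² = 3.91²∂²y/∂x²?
Yes. The domain of dependence is [-13.69179, 19.69179], and -2.7146 ∈ [-13.69179, 19.69179].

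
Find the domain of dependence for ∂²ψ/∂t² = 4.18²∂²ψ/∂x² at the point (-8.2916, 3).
Domain of dependence: [-20.8316, 4.2484]. Signals travel at speed 4.18, so data within |x - -8.2916| ≤ 4.18·3 = 12.54 can reach the point.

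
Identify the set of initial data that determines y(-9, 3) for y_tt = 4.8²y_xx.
Domain of dependence: [-23.4, 5.4]. Signals travel at speed 4.8, so data within |x - -9| ≤ 4.8·3 = 14.4 can reach the point.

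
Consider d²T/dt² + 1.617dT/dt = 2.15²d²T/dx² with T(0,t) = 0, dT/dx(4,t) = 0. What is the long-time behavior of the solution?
As t → ∞, T → 0. Damping (γ=1.617) dissipates energy; oscillations decay exponentially.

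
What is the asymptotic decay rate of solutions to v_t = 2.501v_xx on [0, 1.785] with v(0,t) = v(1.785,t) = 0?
Eigenvalues: λₙ = 2.501n²π²/1.785².
First three modes:
  n=1: λ₁ = 2.501π²/1.785² ≈ 7.747
  n=2: λ₂ = 10.004π²/1.785² ≈ 30.988 (4× faster decay)
  n=3: λ₃ = 22.509π²/1.785² ≈ 69.724 (9× faster decay)
As t → ∞, higher modes decay exponentially faster. The n=1 mode dominates: v ~ c₁ sin(πx/1.785) e^{-λ₁t}.
Decay rate: λ₁ = 2.501π²/1.785² ≈ 7.747.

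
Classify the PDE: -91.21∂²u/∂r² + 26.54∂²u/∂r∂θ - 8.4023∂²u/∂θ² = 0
A = -91.21, B = 26.54, C = -8.4023. Discriminant B² - 4AC = -2361.123532. Since -2361.123532 < 0, elliptic.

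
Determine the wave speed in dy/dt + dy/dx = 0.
Speed = 1. Information travels along x - 1t = const (rightward).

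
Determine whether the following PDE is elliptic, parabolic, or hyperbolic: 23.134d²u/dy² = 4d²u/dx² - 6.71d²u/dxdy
Rewriting in standard form: -4d²u/dx² + 6.71d²u/dxdy + 23.134d²u/dy² = 0. Coefficients: A = -4, B = 6.71, C = 23.134. B² - 4AC = 415.1681, which is positive, so the equation is hyperbolic.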